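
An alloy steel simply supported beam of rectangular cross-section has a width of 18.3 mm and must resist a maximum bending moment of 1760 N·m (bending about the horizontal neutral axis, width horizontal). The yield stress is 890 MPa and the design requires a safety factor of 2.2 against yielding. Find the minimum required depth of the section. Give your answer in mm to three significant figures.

σ_allow = 890/2.2 = 404.5 MPa.
For a rectangular section σ = 6M/(bh²), so h² = 6M/(b σ_allow) = 6×1760000/(18.3×404.5) = 1426 mm².
h = 37.77 mm.

h = 37.8 mm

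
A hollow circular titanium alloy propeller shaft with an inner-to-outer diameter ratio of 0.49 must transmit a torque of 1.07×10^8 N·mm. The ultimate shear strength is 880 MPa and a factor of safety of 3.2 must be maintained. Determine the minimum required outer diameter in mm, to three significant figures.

τ_allow = 880/3.2 = 275.0 MPa.
For a hollow shaft τ = 16T/[πd_o³(1−k⁴)] with k = 0.49, so 1−k⁴ = 0.9424.
d_o³ = 16T/[π τ_allow (1−k⁴)] = 16×1.0700×10^8/(π×275.0×0.9424) = 2.103×10^6 mm³.
d_o = 128.1 mm.

d_o = 128 mm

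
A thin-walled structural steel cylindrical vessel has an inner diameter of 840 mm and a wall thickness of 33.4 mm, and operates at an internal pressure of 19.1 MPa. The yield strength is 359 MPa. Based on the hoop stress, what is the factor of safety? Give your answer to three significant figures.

σ_h = pD/(2t) = 19.1×840/(2×33.4) = 240.2 MPa.
n = 359/240.2 = 1.495.

n = 1.49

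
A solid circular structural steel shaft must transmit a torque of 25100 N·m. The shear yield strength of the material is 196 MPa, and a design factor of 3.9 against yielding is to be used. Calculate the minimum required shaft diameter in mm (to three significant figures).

d = 137 mm

Allowable shear stress τ_allow = 196/3.9 = 50.26 MPa.
For a solid shaft τ = 16T/(πd³), so d³ = 16T/(π τ_allow) = 16×2.5100×10^7/(π×50.26) = 2.544×10^6 mm³.
d = (2.544×10^6)^(1/3) = 136.5 mm.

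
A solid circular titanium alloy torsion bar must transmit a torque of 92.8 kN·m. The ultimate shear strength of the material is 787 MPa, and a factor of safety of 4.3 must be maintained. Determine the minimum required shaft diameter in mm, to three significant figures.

d = 137 mm

Allowable shear stress τ_allow = 787/4.3 = 183.0 MPa.
For a solid shaft τ = 16T/(πd³), so d³ = 16T/(π τ_allow) = 16×9.2800×10^7/(π×183.0) = 2.582×10^6 mm³.
d = (2.582×10^6)^(1/3) = 137.2 mm.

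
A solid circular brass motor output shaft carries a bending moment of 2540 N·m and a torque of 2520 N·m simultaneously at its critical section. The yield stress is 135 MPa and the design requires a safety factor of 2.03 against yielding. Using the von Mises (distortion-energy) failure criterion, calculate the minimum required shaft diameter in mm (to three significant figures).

d = 80.0 mm

σ_allow = σ_y/n = 135/2.03 = 66.50 MPa.
For a solid shaft σ_b = 32M/(πd³) and τ = 16T/(πd³), so the von Mises stress is σ' = (16/πd³)·√(4M²+3T²).
√(4M²+3T²) = √(4×(2.540×10^6)² + 3×(2.520×10^6)²) = 6.698×10^6 N·mm.
d³ = 16×6.698×10^6/(π×66.50) = 512900 mm³.
d = 80.05 mm.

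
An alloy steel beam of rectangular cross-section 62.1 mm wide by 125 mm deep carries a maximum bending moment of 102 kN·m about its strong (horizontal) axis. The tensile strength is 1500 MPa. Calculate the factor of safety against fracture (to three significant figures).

n = 2.38

Section modulus S = bh²/6 = 62.1×125²/6 = 161700 mm³.
σ = M/S = 1.0200×10^8/161700 = 630.7 MPa.
n = 1500/630.7 = 2.378.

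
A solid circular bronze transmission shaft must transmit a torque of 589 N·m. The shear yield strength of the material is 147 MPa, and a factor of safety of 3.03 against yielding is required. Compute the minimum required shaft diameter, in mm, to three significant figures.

d = 39.5 mm

Allowable shear stress τ_allow = 147/3.03 = 48.51 MPa.
For a solid shaft τ = 16T/(πd³), so d³ = 16T/(π τ_allow) = 16×589000/(π×48.51) = 61830 mm³.
d = (61830)^(1/3) = 39.54 mm.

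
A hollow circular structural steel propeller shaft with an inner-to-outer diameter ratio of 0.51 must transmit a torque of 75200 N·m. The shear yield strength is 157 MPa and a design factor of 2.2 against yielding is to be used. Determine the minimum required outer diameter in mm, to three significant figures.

τ_allow = 157/2.2 = 71.36 MPa.
For a hollow shaft τ = 16T/[πd_o³(1−k⁴)] with k = 0.51, so 1−k⁴ = 0.9323.
d_o³ = 16T/[π τ_allow (1−k⁴)] = 16×7.5200×10^7/(π×71.36×0.9323) = 5.756×10^6 mm³.
d_o = 179.2 mm.

d_o = 179 mm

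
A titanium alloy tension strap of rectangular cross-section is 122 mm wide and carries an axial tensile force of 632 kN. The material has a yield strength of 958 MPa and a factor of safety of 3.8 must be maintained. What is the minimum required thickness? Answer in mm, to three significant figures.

t = 20.5 mm

σ_allow = 958/3.8 = 252.1 MPa.
Required area A = F/σ_allow = 632000/252.1 = 2507 mm².
t = A/w = 2507/122 = 20.55 mm.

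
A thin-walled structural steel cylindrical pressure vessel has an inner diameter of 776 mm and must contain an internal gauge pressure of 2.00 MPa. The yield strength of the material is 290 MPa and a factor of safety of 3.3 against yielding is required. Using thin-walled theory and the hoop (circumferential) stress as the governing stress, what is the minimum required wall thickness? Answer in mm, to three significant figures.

σ_allow = 290/3.3 = 87.88 MPa.
Hoop stress σ_h = pD/(2t), so t = pD/(2σ_allow) = 2.00×776/(2×87.88) = 8.830 mm.

t = 8.83 mm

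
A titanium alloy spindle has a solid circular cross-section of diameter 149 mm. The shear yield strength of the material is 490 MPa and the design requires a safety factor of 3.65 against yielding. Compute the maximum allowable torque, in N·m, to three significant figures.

T_allow = 87200 N·m

τ_allow = 490/3.65 = 134.2 MPa.
For a solid shaft T_allow = τ_allow·πd³/16; πd³/16 = π×149³/16 = 649500 mm³.
T_allow = 134.2×649500 = 8.720×10^7 N·mm = 87200 N·m.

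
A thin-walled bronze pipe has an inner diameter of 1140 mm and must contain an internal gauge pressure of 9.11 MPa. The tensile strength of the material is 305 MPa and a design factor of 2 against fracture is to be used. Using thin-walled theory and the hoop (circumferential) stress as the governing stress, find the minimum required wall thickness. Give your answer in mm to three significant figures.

σ_allow = 305/2 = 152.5 MPa.
Hoop stress σ_h = pD/(2t), so t = pD/(2σ_allow) = 9.11×1140/(2×152.5) = 34.05 mm.

t = 34.1 mm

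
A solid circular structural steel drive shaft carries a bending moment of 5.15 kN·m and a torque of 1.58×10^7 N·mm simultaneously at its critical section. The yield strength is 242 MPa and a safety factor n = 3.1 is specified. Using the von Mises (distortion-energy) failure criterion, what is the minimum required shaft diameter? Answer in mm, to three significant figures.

d = 124 mm

σ_allow = σ_y/n = 242/3.1 = 78.06 MPa.
For a solid shaft σ_b = 32M/(πd³) and τ = 16T/(πd³), so the von Mises stress is σ' = (16/πd³)·√(4M²+3T²).
√(4M²+3T²) = √(4×(5.150×10^6)² + 3×(1.580×10^7)²) = 2.924×10^7 N·mm.
d³ = 16×2.924×10^7/(π×78.06) = 1.908×10^6 mm³.
d = 124.0 mm.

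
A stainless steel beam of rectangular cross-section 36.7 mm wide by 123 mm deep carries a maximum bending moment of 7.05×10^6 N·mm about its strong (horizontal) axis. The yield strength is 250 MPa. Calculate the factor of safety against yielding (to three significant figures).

n = 3.28

Section modulus S = bh²/6 = 36.7×123²/6 = 92540 mm³.
σ = M/S = 7050000/92540 = 76.18 MPa.
n = 250/76.18 = 3.282.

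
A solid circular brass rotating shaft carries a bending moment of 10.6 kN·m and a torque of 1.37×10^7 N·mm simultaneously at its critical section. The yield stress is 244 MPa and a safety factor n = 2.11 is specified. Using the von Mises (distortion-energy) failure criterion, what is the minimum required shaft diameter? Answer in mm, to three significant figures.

σ_allow = σ_y/n = 244/2.11 = 115.6 MPa.
For a solid shaft σ_b = 32M/(πd³) and τ = 16T/(πd³), so the von Mises stress is σ' = (16/πd³)·√(4M²+3T²).
√(4M²+3T²) = √(4×(1.060×10^7)² + 3×(1.370×10^7)²) = 3.182×10^7 N·mm.
d³ = 16×3.182×10^7/(π×115.6) = 1.401×10^6 mm³.
d = 111.9 mm.

d = 112 mm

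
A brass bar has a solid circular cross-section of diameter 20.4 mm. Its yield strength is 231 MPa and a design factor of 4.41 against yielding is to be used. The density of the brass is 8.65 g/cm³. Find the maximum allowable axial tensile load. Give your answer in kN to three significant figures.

F_allow = 17.1 kN

σ_allow = 231/4.41 = 52.38 MPa.
A = πd²/4 = π×20.4²/4 = 326.9 mm².
F_allow = σ_allow × A = 52.38×326.9 = 17120 N.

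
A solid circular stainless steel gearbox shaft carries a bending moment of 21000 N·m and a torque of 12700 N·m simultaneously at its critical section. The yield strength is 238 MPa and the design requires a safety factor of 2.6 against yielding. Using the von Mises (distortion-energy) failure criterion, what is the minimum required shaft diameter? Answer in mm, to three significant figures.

σ_allow = σ_y/n = 238/2.6 = 91.54 MPa.
For a solid shaft σ_b = 32M/(πd³) and τ = 16T/(πd³), so the von Mises stress is σ' = (16/πd³)·√(4M²+3T²).
√(4M²+3T²) = √(4×(2.100×10^7)² + 3×(1.270×10^7)²) = 4.741×10^7 N·mm.
d³ = 16×4.741×10^7/(π×91.54) = 2.638×10^6 mm³.
d = 138.2 mm.

d = 138 mm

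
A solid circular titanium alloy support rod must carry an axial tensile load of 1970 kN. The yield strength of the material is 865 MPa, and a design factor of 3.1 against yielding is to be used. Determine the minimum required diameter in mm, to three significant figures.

Allowable stress σ_allow = 865/3.1 = 279.0 MPa.
Required area A = F/σ_allow = 1970000/279.0 = 7060 mm².
A = πd²/4 → d = √(4A/π) = 94.81 mm.

d = 94.8 mm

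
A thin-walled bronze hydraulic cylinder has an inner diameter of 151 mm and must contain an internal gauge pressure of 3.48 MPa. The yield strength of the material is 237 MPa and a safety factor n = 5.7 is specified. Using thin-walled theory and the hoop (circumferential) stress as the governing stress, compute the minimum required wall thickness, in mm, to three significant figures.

t = 6.32 mm

σ_allow = 237/5.7 = 41.58 MPa.
Hoop stress σ_h = pD/(2t), so t = pD/(2σ_allow) = 3.48×151/(2×41.58) = 6.319 mm.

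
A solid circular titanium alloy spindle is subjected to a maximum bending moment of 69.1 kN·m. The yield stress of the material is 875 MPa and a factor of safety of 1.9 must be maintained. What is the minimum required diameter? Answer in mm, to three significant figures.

σ_allow = 875/1.9 = 460.5 MPa.
For a solid circular section σ = 32M/(πd³), so d³ = 32M/(π σ_allow) = 32×6.9100×10^7/(π×460.5) = 1.528×10^6 mm³.
d = 115.2 mm.

d = 115 mm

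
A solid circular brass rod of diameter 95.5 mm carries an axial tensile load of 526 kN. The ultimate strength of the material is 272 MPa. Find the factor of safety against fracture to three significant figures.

n = 3.70

A = πd²/4 = 7163 mm².
σ = F/A = 526000/7163 = 73.43 MPa.
n = 272/73.43 = 3.704.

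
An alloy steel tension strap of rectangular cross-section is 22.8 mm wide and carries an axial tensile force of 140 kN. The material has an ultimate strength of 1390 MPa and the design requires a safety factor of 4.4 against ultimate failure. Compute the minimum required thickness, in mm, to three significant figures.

σ_allow = 1390/4.4 = 315.9 MPa.
Required area A = F/σ_allow = 140000/315.9 = 443.2 mm².
t = A/w = 443.2/22.8 = 19.44 mm.

t = 19.4 mm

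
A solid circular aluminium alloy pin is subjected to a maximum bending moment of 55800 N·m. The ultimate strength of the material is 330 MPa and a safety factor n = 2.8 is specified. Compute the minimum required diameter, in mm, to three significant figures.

d = 169 mm

σ_allow = 330/2.8 = 117.9 MPa.
For a solid circular section σ = 32M/(πd³), so d³ = 32M/(π σ_allow) = 32×5.5800×10^7/(π×117.9) = 4.823×10^6 mm³.
d = 169.0 mm.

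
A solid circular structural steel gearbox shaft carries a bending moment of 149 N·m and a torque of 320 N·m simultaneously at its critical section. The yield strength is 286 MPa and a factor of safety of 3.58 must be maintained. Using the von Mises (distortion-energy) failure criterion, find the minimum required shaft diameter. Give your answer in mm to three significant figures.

σ_allow = σ_y/n = 286/3.58 = 79.89 MPa.
For a solid shaft σ_b = 32M/(πd³) and τ = 16T/(πd³), so the von Mises stress is σ' = (16/πd³)·√(4M²+3T²).
√(4M²+3T²) = √(4×(149000)² + 3×(320000)²) = 629300 N·mm.
d³ = 16×629300/(π×79.89) = 40120 mm³.
d = 34.23 mm.

d = 34.2 mm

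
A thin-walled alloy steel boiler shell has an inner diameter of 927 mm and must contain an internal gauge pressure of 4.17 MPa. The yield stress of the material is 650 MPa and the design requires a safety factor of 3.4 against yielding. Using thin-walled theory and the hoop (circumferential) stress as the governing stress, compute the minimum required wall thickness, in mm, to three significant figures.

σ_allow = 650/3.4 = 191.2 MPa.
Hoop stress σ_h = pD/(2t), so t = pD/(2σ_allow) = 4.17×927/(2×191.2) = 10.11 mm.

t = 10.1 mm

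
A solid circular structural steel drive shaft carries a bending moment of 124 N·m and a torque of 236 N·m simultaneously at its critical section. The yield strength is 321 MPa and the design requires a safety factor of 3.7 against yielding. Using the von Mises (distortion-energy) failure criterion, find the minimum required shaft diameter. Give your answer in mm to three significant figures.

σ_allow = σ_y/n = 321/3.7 = 86.76 MPa.
For a solid shaft σ_b = 32M/(πd³) and τ = 16T/(πd³), so the von Mises stress is σ' = (16/πd³)·√(4M²+3T²).
√(4M²+3T²) = √(4×(124000)² + 3×(236000)²) = 478100 N·mm.
d³ = 16×478100/(π×86.76) = 28070 mm³.
d = 30.39 mm.

d = 30.4 mm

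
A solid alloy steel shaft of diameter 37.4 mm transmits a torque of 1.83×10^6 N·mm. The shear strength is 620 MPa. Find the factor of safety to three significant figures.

τ = 16T/(πd³) = 16×1830000/(π×37.4³) = 178.2 MPa.
n = τ_limit/τ = 620/178.2 = 3.480.

n = 3.48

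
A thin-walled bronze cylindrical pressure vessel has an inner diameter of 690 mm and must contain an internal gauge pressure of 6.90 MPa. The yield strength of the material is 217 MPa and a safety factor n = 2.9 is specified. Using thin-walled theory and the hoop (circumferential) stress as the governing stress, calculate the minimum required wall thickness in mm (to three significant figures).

σ_allow = 217/2.9 = 74.83 MPa.
Hoop stress σ_h = pD/(2t), so t = pD/(2σ_allow) = 6.90×690/(2×74.83) = 31.81 mm.

t = 31.8 mm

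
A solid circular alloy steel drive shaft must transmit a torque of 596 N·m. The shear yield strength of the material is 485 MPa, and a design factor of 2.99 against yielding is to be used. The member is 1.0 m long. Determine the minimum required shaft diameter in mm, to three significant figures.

Allowable shear stress τ_allow = 485/2.99 = 162.2 MPa.
For a solid shaft τ = 16T/(πd³), so d³ = 16T/(π τ_allow) = 16×596000/(π×162.2) = 18710 mm³.
d = (18710)^(1/3) = 26.55 mm.

d = 26.5 mm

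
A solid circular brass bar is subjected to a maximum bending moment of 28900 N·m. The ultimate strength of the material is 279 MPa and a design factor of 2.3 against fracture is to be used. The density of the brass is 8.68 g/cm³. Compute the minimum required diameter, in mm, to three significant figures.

σ_allow = 279/2.3 = 121.3 MPa.
For a solid circular section σ = 32M/(πd³), so d³ = 32M/(π σ_allow) = 32×2.8900×10^7/(π×121.3) = 2.427×10^6 mm³.
d = 134.4 mm.

d = 134 mm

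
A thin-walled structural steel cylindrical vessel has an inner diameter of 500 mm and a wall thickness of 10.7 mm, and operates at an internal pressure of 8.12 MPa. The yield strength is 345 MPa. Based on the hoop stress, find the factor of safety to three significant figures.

n = 1.82

σ_h = pD/(2t) = 8.12×500/(2×10.7) = 189.7 MPa.
n = 345/189.7 = 1.818.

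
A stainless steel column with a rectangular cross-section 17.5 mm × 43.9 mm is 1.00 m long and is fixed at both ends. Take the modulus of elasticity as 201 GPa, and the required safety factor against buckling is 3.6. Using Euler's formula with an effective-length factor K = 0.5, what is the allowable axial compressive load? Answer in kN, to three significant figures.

Buckling occurs about the weak axis: I_min = h·b³/12 = 43.9×17.5³/12 = 19610 mm⁴ (b = 17.5 mm is the smaller dimension).
Effective length L_e = KL = 0.5×1.00 m = 500.0 mm.
Euler critical load P_cr = π²EI/L_e² = π²×201000×19610/500.0² = 155600 N.
P_allow = P_cr/n = 155600/3.6 = 43220 N.

P_allow = 43.2 kN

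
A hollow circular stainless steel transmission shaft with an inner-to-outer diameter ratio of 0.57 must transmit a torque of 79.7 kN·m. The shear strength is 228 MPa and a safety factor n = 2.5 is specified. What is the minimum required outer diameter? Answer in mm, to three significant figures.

τ_allow = 228/2.5 = 91.20 MPa.
For a hollow shaft τ = 16T/[πd_o³(1−k⁴)] with k = 0.57, so 1−k⁴ = 0.8944.
d_o³ = 16T/[π τ_allow (1−k⁴)] = 16×7.9700×10^7/(π×91.20×0.8944) = 4.976×10^6 mm³.
d_o = 170.7 mm.

d_o = 171 mm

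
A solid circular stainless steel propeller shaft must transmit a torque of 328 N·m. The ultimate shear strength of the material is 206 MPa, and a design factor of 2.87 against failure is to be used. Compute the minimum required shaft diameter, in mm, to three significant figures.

d = 28.6 mm

Allowable shear stress τ_allow = 206/2.87 = 71.78 MPa.
For a solid shaft τ = 16T/(πd³), so d³ = 16T/(π τ_allow) = 16×328000/(π×71.78) = 23270 mm³.
d = (23270)^(1/3) = 28.55 mm.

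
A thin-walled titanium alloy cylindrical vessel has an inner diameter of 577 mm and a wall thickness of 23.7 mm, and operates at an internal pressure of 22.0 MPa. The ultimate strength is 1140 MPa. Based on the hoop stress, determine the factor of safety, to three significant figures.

n = 4.26

σ_h = pD/(2t) = 22.0×577/(2×23.7) = 267.8 MPa.
n = 1140/267.8 = 4.257.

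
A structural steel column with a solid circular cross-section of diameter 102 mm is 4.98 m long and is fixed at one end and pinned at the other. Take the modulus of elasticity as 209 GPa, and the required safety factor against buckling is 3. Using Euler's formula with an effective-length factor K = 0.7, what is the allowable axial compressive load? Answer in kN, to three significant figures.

P_allow = 301 kN

I = πd⁴/64 = π×102⁴/64 = 5.313×10^6 mm⁴.
Effective length L_e = KL = 0.7×4.98 m = 3486 mm.
Euler critical load P_cr = π²EI/L_e² = π²×209000×5.313×10^6/3486² = 901900 N.
P_allow = P_cr/n = 901900/3 = 300600 N.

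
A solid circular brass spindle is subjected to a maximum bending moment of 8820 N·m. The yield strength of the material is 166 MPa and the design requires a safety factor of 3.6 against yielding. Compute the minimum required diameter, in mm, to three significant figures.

d = 125 mm

σ_allow = 166/3.6 = 46.11 MPa.
For a solid circular section σ = 32M/(πd³), so d³ = 32M/(π σ_allow) = 32×8820000/(π×46.11) = 1.948×10^6 mm³.
d = 124.9 mm.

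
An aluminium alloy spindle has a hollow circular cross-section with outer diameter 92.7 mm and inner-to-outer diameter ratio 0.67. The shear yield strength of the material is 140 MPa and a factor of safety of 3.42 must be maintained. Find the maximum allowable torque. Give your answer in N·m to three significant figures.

T_allow = 5110 N·m

τ_allow = 140/3.42 = 40.94 MPa.
For a hollow shaft T_allow = τ_allow·πd_o³(1−k⁴)/16 with 1−k⁴ = 0.7985, so πd_o³(1−k⁴)/16 = 124900 mm³.
T_allow = 40.94×124900 = 5.113×10^6 N·mm = 5113 N·m.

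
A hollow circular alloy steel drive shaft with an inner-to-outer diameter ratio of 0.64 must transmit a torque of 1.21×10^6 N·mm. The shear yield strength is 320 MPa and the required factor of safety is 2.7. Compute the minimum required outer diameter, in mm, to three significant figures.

τ_allow = 320/2.7 = 118.5 MPa.
For a hollow shaft τ = 16T/[πd_o³(1−k⁴)] with k = 0.64, so 1−k⁴ = 0.8322.
d_o³ = 16T/[π τ_allow (1−k⁴)] = 16×1210000/(π×118.5×0.8322) = 62480 mm³.
d_o = 39.68 mm.

d_o = 39.7 mm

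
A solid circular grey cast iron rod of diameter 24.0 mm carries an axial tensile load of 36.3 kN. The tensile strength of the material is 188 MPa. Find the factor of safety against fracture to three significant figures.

n = 2.34

A = πd²/4 = 452.4 mm².
σ = F/A = 36300/452.4 = 80.24 MPa.
n = 188/80.24 = 2.343.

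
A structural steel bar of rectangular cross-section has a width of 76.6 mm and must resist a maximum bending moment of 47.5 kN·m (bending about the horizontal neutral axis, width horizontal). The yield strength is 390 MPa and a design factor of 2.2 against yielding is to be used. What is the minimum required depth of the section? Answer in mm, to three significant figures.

h = 145 mm

σ_allow = 390/2.2 = 177.3 MPa.
For a rectangular section σ = 6M/(bh²), so h² = 6M/(b σ_allow) = 6×4.7500×10^7/(76.6×177.3) = 20990 mm².
h = 144.9 mm.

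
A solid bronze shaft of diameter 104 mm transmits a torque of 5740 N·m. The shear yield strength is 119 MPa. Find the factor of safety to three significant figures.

τ = 16T/(πd³) = 16×5740000/(π×104³) = 25.99 MPa.
n = τ_limit/τ = 119/25.99 = 4.579.

n = 4.58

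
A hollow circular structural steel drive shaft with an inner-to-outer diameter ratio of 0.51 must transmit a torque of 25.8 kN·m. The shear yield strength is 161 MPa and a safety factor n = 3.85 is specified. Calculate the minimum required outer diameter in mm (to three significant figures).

τ_allow = 161/3.85 = 41.82 MPa.
For a hollow shaft τ = 16T/[πd_o³(1−k⁴)] with k = 0.51, so 1−k⁴ = 0.9323.
d_o³ = 16T/[π τ_allow (1−k⁴)] = 16×2.5800×10^7/(π×41.82×0.9323) = 3.370×10^6 mm³.
d_o = 149.9 mm.

d_o = 150 mm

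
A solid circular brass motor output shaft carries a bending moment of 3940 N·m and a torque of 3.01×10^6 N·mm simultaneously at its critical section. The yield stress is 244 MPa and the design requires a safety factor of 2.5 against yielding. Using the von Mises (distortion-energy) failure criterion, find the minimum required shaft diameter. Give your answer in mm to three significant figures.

σ_allow = σ_y/n = 244/2.5 = 97.60 MPa.
For a solid shaft σ_b = 32M/(πd³) and τ = 16T/(πd³), so the von Mises stress is σ' = (16/πd³)·√(4M²+3T²).
√(4M²+3T²) = √(4×(3.940×10^6)² + 3×(3.010×10^6)²) = 9.449×10^6 N·mm.
d³ = 16×9.449×10^6/(π×97.60) = 493000 mm³.
d = 79.00 mm.

d = 79.0 mm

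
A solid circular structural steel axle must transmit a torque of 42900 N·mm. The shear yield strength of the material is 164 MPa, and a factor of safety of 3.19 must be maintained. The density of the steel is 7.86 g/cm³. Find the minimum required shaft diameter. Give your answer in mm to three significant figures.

Allowable shear stress τ_allow = 164/3.19 = 51.41 MPa.
For a solid shaft τ = 16T/(πd³), so d³ = 16T/(π τ_allow) = 16×42900/(π×51.41) = 4250 mm³.
d = (4250)^(1/3) = 16.20 mm.

d = 16.2 mm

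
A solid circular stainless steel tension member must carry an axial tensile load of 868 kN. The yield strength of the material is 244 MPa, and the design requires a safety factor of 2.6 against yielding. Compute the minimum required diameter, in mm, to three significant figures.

d = 109 mm

Allowable stress σ_allow = 244/2.6 = 93.85 MPa.
Required area A = F/σ_allow = 868000/93.85 = 9249 mm².
A = πd²/4 → d = √(4A/π) = 108.5 mm.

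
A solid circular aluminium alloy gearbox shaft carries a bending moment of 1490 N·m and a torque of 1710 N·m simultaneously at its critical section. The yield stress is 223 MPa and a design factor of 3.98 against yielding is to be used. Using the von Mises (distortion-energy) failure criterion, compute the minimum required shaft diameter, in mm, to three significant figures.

σ_allow = σ_y/n = 223/3.98 = 56.03 MPa.
For a solid shaft σ_b = 32M/(πd³) and τ = 16T/(πd³), so the von Mises stress is σ' = (16/πd³)·√(4M²+3T²).
√(4M²+3T²) = √(4×(1.490×10^6)² + 3×(1.710×10^6)²) = 4.202×10^6 N·mm.
d³ = 16×4.202×10^6/(π×56.03) = 381900 mm³.
d = 72.55 mm.

d = 72.6 mm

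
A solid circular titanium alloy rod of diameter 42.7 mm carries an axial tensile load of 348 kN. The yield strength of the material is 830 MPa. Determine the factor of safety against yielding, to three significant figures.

n = 3.42

A = πd²/4 = 1432 mm².
σ = F/A = 348000/1432 = 243.0 MPa.
n = 830/243.0 = 3.415.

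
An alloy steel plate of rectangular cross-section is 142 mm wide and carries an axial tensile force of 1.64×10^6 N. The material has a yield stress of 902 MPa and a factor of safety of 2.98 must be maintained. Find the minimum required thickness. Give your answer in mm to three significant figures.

σ_allow = 902/2.98 = 302.7 MPa.
Required area A = F/σ_allow = 1640000/302.7 = 5418 mm².
t = A/w = 5418/142 = 38.16 mm.

t = 38.2 mm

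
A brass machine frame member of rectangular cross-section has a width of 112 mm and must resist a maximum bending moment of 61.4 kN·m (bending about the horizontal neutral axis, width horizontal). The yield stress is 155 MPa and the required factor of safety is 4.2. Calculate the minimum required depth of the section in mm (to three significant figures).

h = 299 mm

σ_allow = 155/4.2 = 36.90 MPa.
For a rectangular section σ = 6M/(bh²), so h² = 6M/(b σ_allow) = 6×6.1400×10^7/(112×36.90) = 89130 mm².
h = 298.5 mm.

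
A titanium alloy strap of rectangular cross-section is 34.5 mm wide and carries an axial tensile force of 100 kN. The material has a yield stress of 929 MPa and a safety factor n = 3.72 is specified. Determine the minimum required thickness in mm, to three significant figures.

t = 11.6 mm

σ_allow = 929/3.72 = 249.7 MPa.
Required area A = F/σ_allow = 100000/249.7 = 400.4 mm².
t = A/w = 400.4/34.5 = 11.61 mm.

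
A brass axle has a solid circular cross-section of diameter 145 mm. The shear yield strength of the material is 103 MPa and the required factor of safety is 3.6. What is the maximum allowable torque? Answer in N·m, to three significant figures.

τ_allow = 103/3.6 = 28.61 MPa.
For a solid shaft T_allow = τ_allow·πd³/16; πd³/16 = π×145³/16 = 598600 mm³.
T_allow = 28.61×598600 = 1.713×10^7 N·mm = 17130 N·m.

T_allow = 17100 N·m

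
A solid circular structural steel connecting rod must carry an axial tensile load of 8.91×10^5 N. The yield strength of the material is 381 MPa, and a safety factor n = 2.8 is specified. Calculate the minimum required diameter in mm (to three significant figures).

d = 91.3 mm

Allowable stress σ_allow = 381/2.8 = 136.1 MPa.
Required area A = F/σ_allow = 891000/136.1 = 6548 mm².
A = πd²/4 → d = √(4A/π) = 91.31 mm.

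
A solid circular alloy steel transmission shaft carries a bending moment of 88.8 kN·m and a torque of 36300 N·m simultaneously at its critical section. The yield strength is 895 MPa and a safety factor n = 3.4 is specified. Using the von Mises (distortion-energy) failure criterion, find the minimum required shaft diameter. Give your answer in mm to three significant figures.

d = 154 mm

σ_allow = σ_y/n = 895/3.4 = 263.2 MPa.
For a solid shaft σ_b = 32M/(πd³) and τ = 16T/(πd³), so the von Mises stress is σ' = (16/πd³)·√(4M²+3T²).
√(4M²+3T²) = √(4×(8.880×10^7)² + 3×(3.630×10^7)²) = 1.884×10^8 N·mm.
d³ = 16×1.884×10^8/(π×263.2) = 3.645×10^6 mm³.
d = 153.9 mm.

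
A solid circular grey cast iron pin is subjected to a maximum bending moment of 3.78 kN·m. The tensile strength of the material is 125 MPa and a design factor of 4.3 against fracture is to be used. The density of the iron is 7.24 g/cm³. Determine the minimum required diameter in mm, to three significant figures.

σ_allow = 125/4.3 = 29.07 MPa.
For a solid circular section σ = 32M/(πd³), so d³ = 32M/(π σ_allow) = 32×3780000/(π×29.07) = 1.324×10^6 mm³.
d = 109.8 mm.

d = 110 mm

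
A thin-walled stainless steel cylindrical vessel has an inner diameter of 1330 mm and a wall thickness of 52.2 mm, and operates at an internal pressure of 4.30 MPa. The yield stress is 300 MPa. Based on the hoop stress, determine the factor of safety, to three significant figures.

n = 5.48

σ_h = pD/(2t) = 4.30×1330/(2×52.2) = 54.78 MPa.
n = 300/54.78 = 5.476.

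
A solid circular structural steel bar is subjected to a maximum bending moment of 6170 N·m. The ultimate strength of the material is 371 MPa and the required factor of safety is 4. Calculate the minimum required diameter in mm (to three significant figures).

d = 87.8 mm

σ_allow = 371/4 = 92.75 MPa.
For a solid circular section σ = 32M/(πd³), so d³ = 32M/(π σ_allow) = 32×6170000/(π×92.75) = 677600 mm³.
d = 87.83 mm.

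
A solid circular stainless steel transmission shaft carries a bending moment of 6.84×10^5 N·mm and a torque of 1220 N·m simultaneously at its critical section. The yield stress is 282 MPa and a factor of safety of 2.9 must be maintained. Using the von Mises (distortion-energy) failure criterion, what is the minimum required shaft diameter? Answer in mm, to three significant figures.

d = 50.9 mm

σ_allow = σ_y/n = 282/2.9 = 97.24 MPa.
For a solid shaft σ_b = 32M/(πd³) and τ = 16T/(πd³), so the von Mises stress is σ' = (16/πd³)·√(4M²+3T²).
√(4M²+3T²) = √(4×(684000)² + 3×(1.220×10^6)²) = 2.517×10^6 N·mm.
d³ = 16×2.517×10^6/(π×97.24) = 131800 mm³.
d = 50.90 mm.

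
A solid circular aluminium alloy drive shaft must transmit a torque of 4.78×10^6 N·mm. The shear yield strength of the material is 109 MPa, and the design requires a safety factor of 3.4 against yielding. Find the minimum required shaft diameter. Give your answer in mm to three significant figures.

d = 91.2 mm

Allowable shear stress τ_allow = 109/3.4 = 32.06 MPa.
For a solid shaft τ = 16T/(πd³), so d³ = 16T/(π τ_allow) = 16×4780000/(π×32.06) = 759400 mm³.
d = (759400)^(1/3) = 91.23 mm.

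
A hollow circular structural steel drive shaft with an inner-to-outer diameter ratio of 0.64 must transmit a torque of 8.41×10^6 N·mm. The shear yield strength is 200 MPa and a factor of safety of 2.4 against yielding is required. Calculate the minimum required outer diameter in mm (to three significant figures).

d_o = 85.2 mm

τ_allow = 200/2.4 = 83.33 MPa.
For a hollow shaft τ = 16T/[πd_o³(1−k⁴)] with k = 0.64, so 1−k⁴ = 0.8322.
d_o³ = 16T/[π τ_allow (1−k⁴)] = 16×8410000/(π×83.33×0.8322) = 617600 mm³.
d_o = 85.16 mm.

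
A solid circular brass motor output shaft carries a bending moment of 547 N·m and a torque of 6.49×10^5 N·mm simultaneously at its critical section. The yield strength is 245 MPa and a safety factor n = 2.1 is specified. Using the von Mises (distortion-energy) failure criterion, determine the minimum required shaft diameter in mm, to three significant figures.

σ_allow = σ_y/n = 245/2.1 = 116.7 MPa.
For a solid shaft σ_b = 32M/(πd³) and τ = 16T/(πd³), so the von Mises stress is σ' = (16/πd³)·√(4M²+3T²).
√(4M²+3T²) = √(4×(547000)² + 3×(649000)²) = 1.569×10^6 N·mm.
d³ = 16×1.569×10^6/(π×116.7) = 68470 mm³.
d = 40.91 mm.

d = 40.9 mm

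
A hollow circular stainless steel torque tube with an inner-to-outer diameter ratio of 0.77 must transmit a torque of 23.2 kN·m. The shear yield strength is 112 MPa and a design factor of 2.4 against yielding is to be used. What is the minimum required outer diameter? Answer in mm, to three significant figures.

d_o = 157 mm

τ_allow = 112/2.4 = 46.67 MPa.
For a hollow shaft τ = 16T/[πd_o³(1−k⁴)] with k = 0.77, so 1−k⁴ = 0.6485.
d_o³ = 16T/[π τ_allow (1−k⁴)] = 16×2.3200×10^7/(π×46.67×0.6485) = 3.904×10^6 mm³.
d_o = 157.5 mm.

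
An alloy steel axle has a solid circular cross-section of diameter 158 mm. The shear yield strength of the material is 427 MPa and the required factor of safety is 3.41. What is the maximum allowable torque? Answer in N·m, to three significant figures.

T_allow = 97000 N·m

τ_allow = 427/3.41 = 125.2 MPa.
For a solid shaft T_allow = τ_allow·πd³/16; πd³/16 = π×158³/16 = 774500 mm³.
T_allow = 125.2×774500 = 9.698×10^7 N·mm = 96980 N·m.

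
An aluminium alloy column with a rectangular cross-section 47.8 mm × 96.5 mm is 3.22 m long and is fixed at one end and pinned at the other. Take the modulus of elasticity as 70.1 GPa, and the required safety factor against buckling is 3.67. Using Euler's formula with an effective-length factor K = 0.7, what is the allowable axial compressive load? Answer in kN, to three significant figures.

P_allow = 32.6 kN

Buckling occurs about the weak axis: I_min = h·b³/12 = 96.5×47.8³/12 = 878300 mm⁴ (b = 47.8 mm is the smaller dimension).
Effective length L_e = KL = 0.7×3.22 m = 2254 mm.
Euler critical load P_cr = π²EI/L_e² = π²×70100×878300/2254² = 119600 N.
P_allow = P_cr/n = 119600/3.67 = 32590 N.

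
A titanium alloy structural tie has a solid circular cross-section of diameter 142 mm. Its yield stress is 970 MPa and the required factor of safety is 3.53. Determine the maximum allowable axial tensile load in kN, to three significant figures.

F_allow = 4350 kN

σ_allow = 970/3.53 = 274.8 MPa.
A = πd²/4 = π×142²/4 = 15840 mm².
F_allow = σ_allow × A = 274.8×15840 = 4.352×10^6 N.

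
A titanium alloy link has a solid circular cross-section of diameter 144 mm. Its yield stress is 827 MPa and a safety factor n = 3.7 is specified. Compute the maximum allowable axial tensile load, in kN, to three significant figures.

σ_allow = 827/3.7 = 223.5 MPa.
A = πd²/4 = π×144²/4 = 16290 mm².
F_allow = σ_allow × A = 223.5×16290 = 3.640×10^6 N.

F_allow = 3640 kN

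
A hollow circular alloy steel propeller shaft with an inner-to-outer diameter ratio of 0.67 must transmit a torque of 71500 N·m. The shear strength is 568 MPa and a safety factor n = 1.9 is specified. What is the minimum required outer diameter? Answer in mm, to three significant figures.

d_o = 115 mm

τ_allow = 568/1.9 = 298.9 MPa.
For a hollow shaft τ = 16T/[πd_o³(1−k⁴)] with k = 0.67, so 1−k⁴ = 0.7985.
d_o³ = 16T/[π τ_allow (1−k⁴)] = 16×7.1500×10^7/(π×298.9×0.7985) = 1.526×10^6 mm³.
d_o = 115.1 mm.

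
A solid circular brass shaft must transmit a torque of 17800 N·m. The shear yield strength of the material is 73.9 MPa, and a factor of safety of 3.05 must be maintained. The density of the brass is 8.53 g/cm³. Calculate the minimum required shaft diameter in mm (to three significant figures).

d = 155 mm

Allowable shear stress τ_allow = 73.9/3.05 = 24.23 MPa.
For a solid shaft τ = 16T/(πd³), so d³ = 16T/(π τ_allow) = 16×1.7800×10^7/(π×24.23) = 3.741×10^6 mm³.
d = (3.741×10^6)^(1/3) = 155.2 mm.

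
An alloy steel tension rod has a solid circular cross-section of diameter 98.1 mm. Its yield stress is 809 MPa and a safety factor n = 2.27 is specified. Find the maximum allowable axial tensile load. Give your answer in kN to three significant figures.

F_allow = 2690 kN

σ_allow = 809/2.27 = 356.4 MPa.
A = πd²/4 = π×98.1²/4 = 7558 mm².
F_allow = σ_allow × A = 356.4×7558 = 2.694×10^6 N.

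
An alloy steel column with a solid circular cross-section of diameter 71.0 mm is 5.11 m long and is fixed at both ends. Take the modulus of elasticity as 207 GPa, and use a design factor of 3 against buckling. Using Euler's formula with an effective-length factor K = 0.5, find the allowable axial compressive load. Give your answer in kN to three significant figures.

I = πd⁴/64 = π×71.0⁴/64 = 1.247×10^6 mm⁴.
Effective length L_e = KL = 0.5×5.11 m = 2555 mm.
Euler critical load P_cr = π²EI/L_e² = π²×207000×1.247×10^6/2555² = 390400 N.
P_allow = P_cr/n = 390400/3 = 130100 N.

P_allow = 130 kN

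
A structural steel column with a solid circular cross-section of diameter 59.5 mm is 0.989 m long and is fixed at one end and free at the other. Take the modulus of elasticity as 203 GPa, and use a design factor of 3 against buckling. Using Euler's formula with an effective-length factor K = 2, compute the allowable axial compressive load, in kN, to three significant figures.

I = πd⁴/64 = π×59.5⁴/64 = 615200 mm⁴.
Effective length L_e = KL = 2×0.989 m = 1978 mm.
Euler critical load P_cr = π²EI/L_e² = π²×203000×615200/1978² = 315100 N.
P_allow = P_cr/n = 315100/3 = 105000 N.

P_allow = 105 kN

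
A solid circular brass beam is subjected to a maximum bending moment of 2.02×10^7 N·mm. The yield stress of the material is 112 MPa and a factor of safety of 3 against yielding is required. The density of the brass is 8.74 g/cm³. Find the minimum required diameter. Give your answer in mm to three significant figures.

σ_allow = 112/3 = 37.33 MPa.
For a solid circular section σ = 32M/(πd³), so d³ = 32M/(π σ_allow) = 32×2.0200×10^7/(π×37.33) = 5.511×10^6 mm³.
d = 176.6 mm.

d = 177 mm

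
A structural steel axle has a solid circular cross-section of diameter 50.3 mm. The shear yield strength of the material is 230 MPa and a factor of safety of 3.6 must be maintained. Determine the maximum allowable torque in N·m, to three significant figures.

τ_allow = 230/3.6 = 63.89 MPa.
For a solid shaft T_allow = τ_allow·πd³/16; πd³/16 = π×50.3³/16 = 24990 mm³.
T_allow = 63.89×24990 = 1.596×10^6 N·mm = 1596 N·m.

T_allow = 1600 N·m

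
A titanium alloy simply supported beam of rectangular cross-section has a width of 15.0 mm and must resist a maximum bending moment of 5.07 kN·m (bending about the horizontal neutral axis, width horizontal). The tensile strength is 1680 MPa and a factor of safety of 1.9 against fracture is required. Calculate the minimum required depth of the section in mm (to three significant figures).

h = 47.9 mm

σ_allow = 1680/1.9 = 884.2 MPa.
For a rectangular section σ = 6M/(bh²), so h² = 6M/(b σ_allow) = 6×5070000/(15.0×884.2) = 2294 mm².
h = 47.89 mm.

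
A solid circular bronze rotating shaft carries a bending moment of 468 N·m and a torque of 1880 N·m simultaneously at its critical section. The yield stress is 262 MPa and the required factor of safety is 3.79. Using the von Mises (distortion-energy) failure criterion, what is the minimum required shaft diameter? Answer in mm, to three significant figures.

σ_allow = σ_y/n = 262/3.79 = 69.13 MPa.
For a solid shaft σ_b = 32M/(πd³) and τ = 16T/(πd³), so the von Mises stress is σ' = (16/πd³)·√(4M²+3T²).
√(4M²+3T²) = √(4×(468000)² + 3×(1.880×10^6)²) = 3.388×10^6 N·mm.
d³ = 16×3.388×10^6/(π×69.13) = 249600 mm³.
d = 62.96 mm.

d = 63.0 mm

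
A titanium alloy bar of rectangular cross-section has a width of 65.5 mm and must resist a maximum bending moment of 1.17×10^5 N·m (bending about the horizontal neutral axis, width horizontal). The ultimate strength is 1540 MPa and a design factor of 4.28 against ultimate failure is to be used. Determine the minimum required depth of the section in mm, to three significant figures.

h = 173 mm

σ_allow = 1540/4.28 = 359.8 MPa.
For a rectangular section σ = 6M/(bh²), so h² = 6M/(b σ_allow) = 6×1.1700×10^8/(65.5×359.8) = 29790 mm².
h = 172.6 mm.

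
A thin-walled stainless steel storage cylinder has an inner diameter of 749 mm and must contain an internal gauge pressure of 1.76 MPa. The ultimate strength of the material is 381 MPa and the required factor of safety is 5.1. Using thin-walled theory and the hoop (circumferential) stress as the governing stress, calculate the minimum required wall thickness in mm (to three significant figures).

t = 8.82 mm

σ_allow = 381/5.1 = 74.71 MPa.
Hoop stress σ_h = pD/(2t), so t = pD/(2σ_allow) = 1.76×749/(2×74.71) = 8.823 mm.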